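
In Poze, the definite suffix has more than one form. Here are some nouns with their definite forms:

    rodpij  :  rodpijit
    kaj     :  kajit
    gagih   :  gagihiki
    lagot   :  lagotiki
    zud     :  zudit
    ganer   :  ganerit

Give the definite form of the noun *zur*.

zurit

The suffix is conditioned by the final consonant: -iki when the stem ends in a voiceless consonant (*gagih*, *lagot*); -it when the stem ends in a voiced consonant (*rodpij*, *kaj*, *zud*, *ganer*).
The final consonant of *zur* is /r/, which is voiced, so the suffix is -it, giving *zurit*.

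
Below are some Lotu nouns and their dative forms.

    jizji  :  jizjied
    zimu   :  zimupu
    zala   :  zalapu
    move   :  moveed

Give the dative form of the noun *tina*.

Looking at the last vowel of each stem: -ed when the last vowel of the stem is a front vowel (*jizji*, *move*); -pu when the last vowel of the stem is a back vowel (*zimu*, *zala*).
Since the last vowel of *tina* is /a/ (a back vowel), it takes -pu, giving *tinapu*.

tinapu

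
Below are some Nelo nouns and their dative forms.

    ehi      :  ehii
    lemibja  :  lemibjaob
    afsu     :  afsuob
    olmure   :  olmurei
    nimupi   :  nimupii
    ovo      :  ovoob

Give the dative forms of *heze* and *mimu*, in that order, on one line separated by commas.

The suffix is conditioned by the last vowel: -i when the last vowel of the stem is a front vowel (*ehi*, *olmure*, *nimupi*); -ob when the last vowel of the stem is a back vowel (*lemibja*, *afsu*, *ovo*).
Since the last vowel of *heze* is /e/ (a front vowel), it takes -i, giving *hezei*.
The last vowel of *mimu* is /u/, which is a back vowel, so the suffix is -ob, giving *mimuob*.

hezei, mimuob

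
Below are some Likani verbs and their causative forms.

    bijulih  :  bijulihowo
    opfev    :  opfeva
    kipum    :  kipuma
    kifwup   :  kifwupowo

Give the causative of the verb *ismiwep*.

ismiwepowo

Looking at the final consonant of each stem: -owo when the stem ends in a voiceless consonant (*bijulih*, *kifwup*); -a when the stem ends in a voiced consonant (*opfev*, *kipum*).
The final consonant of *ismiwep* is /p/, which is voiceless, so the suffix is -owo, giving *ismiwepowo*.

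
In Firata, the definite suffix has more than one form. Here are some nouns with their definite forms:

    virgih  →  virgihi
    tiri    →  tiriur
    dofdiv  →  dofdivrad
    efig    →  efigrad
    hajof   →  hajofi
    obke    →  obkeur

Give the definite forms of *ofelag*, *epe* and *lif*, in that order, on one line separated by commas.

The pattern is voicing of the final sound: -i when the stem ends in a voiceless consonant (*virgih*, *hajof*); -rad when the stem ends in a voiced consonant (*dofdiv*, *efig*); -ur when the stem ends in a vowel (*tiri*, *obke*).
*ofelag* — final sound /g/ (a voiced consonant) → -rad → *ofelagrad*.
*epe* — final sound /e/ (a vowel) → -ur → *epeur*.
*lif*: final sound = /f/, a voiceless consonant → -i → *lifi*.

ofelagrad, epeur, lifi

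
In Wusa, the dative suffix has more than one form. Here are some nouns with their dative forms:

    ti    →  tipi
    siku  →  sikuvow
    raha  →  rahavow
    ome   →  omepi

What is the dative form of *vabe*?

The pattern is front/back vowel harmony: -pi when the last vowel of the stem is a front vowel (*ti*, *ome*); -vow when the last vowel of the stem is a back vowel (*siku*, *raha*).
The last vowel of *vabe* is /e/, which is a front vowel, so the suffix is -pi, giving *vabepi*.

vabepi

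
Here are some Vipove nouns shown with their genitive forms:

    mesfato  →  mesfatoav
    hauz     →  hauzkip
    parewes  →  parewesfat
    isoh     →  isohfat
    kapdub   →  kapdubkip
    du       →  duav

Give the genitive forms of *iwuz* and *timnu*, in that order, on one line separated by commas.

The alternation tracks the final sound of the stem — -fat when the stem ends in a voiceless consonant (*parewes*, *isoh*); -kip when the stem ends in a voiced consonant (*hauz*, *kapdub*); -av when the stem ends in a vowel (*mesfato*, *du*).
*iwuz* — final sound /z/ (a voiced consonant) → -kip → *iwuzkip*.
Since the final sound of *timnu* is /u/ (a vowel), it takes -av, giving *timnuav*.

iwuzkip, timnuav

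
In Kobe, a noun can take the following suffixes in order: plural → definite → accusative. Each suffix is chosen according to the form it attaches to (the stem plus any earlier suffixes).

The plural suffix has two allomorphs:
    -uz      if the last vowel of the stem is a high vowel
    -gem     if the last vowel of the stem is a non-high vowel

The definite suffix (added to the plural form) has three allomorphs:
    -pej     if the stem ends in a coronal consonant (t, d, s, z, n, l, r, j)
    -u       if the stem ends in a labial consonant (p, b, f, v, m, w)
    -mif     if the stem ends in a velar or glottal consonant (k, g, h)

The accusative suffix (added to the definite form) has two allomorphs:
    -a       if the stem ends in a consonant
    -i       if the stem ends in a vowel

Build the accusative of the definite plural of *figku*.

Since the last vowel of *figku* is /u/ (a high vowel), it takes -uz, giving *figkuuz*.
Since the final consonant of the plural form *figkuuz* is /z/ (coronal), it takes -pej, giving *figkuuzpej*.
The final sound of the definite form *figkuuzpej* is /j/, which is a consonant, so the accusative suffix is -a, giving *figkuuzpeja*.

figkuuzpeja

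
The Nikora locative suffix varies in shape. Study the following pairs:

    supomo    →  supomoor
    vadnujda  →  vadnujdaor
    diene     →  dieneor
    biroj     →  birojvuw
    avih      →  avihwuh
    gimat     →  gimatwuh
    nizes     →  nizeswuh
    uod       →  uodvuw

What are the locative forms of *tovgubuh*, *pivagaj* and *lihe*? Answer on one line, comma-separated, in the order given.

tovgubuhwuh, pivagajvuw, liheor

The suffix is conditioned by the final sound: -wuh when the stem ends in a voiceless consonant (*avih*, *gimat*, *nizes*); -vuw when the stem ends in a voiced consonant (*biroj*, *uod*); -or when the stem ends in a vowel (*supomo*, *vadnujda*, *diene*).
Since the final sound of *tovgubuh* is /h/ (a voiceless consonant), it takes -wuh, giving *tovgubuhwuh*.
*pivagaj* — final sound /j/ (a voiced consonant) → -vuw → *pivagajvuw*.
*lihe* — final sound /e/ (a vowel) → -or → *liheor*.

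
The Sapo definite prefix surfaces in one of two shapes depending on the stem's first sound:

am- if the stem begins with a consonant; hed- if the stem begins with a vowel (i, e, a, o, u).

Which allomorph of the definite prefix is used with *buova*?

*buova* — first sound /b/ (a consonant) → am-.

am-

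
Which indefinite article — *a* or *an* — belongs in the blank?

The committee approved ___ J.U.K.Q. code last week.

The indefinite article is chosen by the initial *sound* of the following word, not its spelling.
The initialism *J.U.K.Q.* is read letter by letter; the first letter, J, is pronounced /dʒeɪ/, which begins with a consonant sound.
So the article is *a*: The committee approved a J.U.K.Q. code last week.

a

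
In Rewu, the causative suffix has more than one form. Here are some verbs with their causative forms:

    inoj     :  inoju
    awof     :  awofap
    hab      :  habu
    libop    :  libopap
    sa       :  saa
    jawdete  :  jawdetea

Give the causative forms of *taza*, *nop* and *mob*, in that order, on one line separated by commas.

The alternation tracks the final sound of the stem — -ap when the stem ends in a voiceless consonant (*awof*, *libop*); -u when the stem ends in a voiced consonant (*inoj*, *hab*); -a when the stem ends in a vowel (*sa*, *jawdete*).
The final sound of *taza* is /a/, which is a vowel, so the suffix is -a, giving *tazaa*.
*nop* — final sound /p/ (a voiceless consonant) → -ap → *nopap*.
The final sound of *mob* is /b/, which is a voiced consonant, so the suffix is -u, giving *mobu*.

tazaa, nopap, mobu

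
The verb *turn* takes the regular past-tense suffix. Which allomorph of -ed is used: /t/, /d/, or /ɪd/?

The stem *turn* ends in a voiced sound other than /d/.
The -ed suffix is realized as /ɪd/ after /t, d/; as /t/ after other voiceless consonants; and as /d/ after other voiced sounds.
So -ed on *turn* is pronounced /d/.

/d/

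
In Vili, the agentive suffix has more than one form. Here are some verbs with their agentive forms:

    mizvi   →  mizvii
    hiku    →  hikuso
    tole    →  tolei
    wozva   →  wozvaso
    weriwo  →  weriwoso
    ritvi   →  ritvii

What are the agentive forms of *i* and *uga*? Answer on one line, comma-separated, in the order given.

ii, ugaso

The pattern is front/back vowel harmony: -i when the last vowel of the stem is a front vowel (*mizvi*, *tole*, *ritvi*); -so when the last vowel of the stem is a back vowel (*hiku*, *wozva*, *weriwo*).
Since the last vowel of *i* is /i/ (a front vowel), it takes -i, giving *ii*.
*uga*: last vowel = /a/, a back vowel → -so → *ugaso*.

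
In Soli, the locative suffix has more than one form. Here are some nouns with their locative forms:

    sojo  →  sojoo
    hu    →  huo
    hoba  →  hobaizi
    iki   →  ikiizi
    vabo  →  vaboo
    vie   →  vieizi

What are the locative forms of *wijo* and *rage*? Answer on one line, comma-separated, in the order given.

The alternation tracks the last vowel of the stem — -o when the last vowel of the stem is a rounded vowel (*sojo*, *hu*, *vabo*); -izi when the last vowel of the stem is an unrounded vowel (*hoba*, *iki*, *vie*).
Since the last vowel of *wijo* is /o/ (a rounded vowel), it takes -o, giving *wijoo*.
The last vowel of *rage* is /e/, which is an unrounded vowel, so the suffix is -izi, giving *rageizi*.

wijoo, rageizi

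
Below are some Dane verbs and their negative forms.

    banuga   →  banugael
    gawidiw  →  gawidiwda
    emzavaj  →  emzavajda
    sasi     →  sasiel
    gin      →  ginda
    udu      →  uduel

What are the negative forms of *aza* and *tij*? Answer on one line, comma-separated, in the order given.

azael, tijda

The pattern is consonant vs. vowel: -da when the stem ends in a consonant (*gawidiw*, *emzavaj*, *gin*); -el when the stem ends in a vowel (*banuga*, *sasi*, *udu*).
Since the final sound of *aza* is /a/ (a vowel), it takes -el, giving *azael*.
Since the final sound of *tij* is /j/ (a consonant), it takes -da, giving *tijda*.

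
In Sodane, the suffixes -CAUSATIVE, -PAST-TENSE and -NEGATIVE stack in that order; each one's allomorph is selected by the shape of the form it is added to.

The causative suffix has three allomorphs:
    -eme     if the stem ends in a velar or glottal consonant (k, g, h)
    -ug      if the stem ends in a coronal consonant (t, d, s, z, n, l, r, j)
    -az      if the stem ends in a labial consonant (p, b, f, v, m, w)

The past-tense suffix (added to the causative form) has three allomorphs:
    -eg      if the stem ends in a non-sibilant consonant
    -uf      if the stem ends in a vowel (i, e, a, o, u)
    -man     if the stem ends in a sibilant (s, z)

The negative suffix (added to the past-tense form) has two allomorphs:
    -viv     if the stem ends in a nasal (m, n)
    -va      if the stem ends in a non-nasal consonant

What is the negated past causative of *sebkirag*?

*sebkirag*: final consonant = /g/, velar/glottal → -eme → *sebkirageme*.
The causative form *sebkirageme* — final sound /e/ (a vowel) → -uf → *sebkiragemeuf*.
The past-tense form *sebkiragemeuf* — final consonant /f/ (non-nasal) → -va → *sebkiragemeufva*.

sebkiragemeufva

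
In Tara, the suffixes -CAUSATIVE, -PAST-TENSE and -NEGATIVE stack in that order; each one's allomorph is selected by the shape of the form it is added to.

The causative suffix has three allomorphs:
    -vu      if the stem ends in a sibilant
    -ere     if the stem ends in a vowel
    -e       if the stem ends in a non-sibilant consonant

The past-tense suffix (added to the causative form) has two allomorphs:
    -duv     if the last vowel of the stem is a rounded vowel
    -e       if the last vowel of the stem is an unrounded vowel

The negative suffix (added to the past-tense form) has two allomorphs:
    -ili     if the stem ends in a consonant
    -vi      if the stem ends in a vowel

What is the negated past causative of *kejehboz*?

The final sound of *kejehboz* is /z/, which is a sibilant, so the causative suffix is -vu, giving *kejehbozvu*.
The last vowel of the causative form *kejehbozvu* is /u/, which is a rounded vowel, so the past-tense suffix is -duv, giving *kejehbozvuduv*.
The past-tense form *kejehbozvuduv* — final sound /v/ (a consonant) → -ili → *kejehbozvuduvili*.

kejehbozvuduvili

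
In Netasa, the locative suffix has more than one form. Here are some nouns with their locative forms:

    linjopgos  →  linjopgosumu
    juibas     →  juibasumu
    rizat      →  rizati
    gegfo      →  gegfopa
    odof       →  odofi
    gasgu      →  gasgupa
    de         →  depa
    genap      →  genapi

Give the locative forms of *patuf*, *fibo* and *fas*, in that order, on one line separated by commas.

The alternation tracks the final sound of the stem — -umu when the stem ends in a sibilant (*linjopgos*, *juibas*); -i when the stem ends in a non-sibilant consonant (*rizat*, *odof*, *genap*); -pa when the stem ends in a vowel (*gegfo*, *gasgu*, *de*).
The final sound of *patuf* is /f/, which is a non-sibilant consonant, so the suffix is -i, giving *patufi*.
*fibo* — final sound /o/ (a vowel) → -pa → *fibopa*.
*fas* — final sound /s/ (a sibilant) → -umu → *fasumu*.

patufi, fibopa, fasumu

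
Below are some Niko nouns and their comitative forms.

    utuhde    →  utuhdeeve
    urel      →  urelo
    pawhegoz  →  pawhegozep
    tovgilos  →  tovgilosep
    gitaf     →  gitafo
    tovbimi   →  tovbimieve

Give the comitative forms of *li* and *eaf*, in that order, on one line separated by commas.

lieve, eafo

The suffix is conditioned by the final sound: -ep when the stem ends in a sibilant (*pawhegoz*, *tovgilos*); -o when the stem ends in a non-sibilant consonant (*urel*, *gitaf*); -eve when the stem ends in a vowel (*utuhde*, *tovbimi*).
Since the final sound of *li* is /i/ (a vowel), it takes -eve, giving *lieve*.
*eaf*: final sound = /f/, a non-sibilant consonant → -o → *eafo*.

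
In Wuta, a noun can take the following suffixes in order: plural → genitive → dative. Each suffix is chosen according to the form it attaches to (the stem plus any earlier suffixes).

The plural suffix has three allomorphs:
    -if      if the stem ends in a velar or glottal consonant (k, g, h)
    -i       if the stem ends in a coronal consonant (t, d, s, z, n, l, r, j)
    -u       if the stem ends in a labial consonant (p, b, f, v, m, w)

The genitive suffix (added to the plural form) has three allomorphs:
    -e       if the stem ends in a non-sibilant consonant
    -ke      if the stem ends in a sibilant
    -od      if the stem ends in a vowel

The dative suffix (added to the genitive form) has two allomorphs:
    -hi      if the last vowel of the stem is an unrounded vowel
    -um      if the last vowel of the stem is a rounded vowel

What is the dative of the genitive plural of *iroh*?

Since the final consonant of *iroh* is /h/ (velar/glottal), it takes -if, giving *irohif*.
Since the final sound of the plural form *irohif* is /f/ (a non-sibilant consonant), it takes -e, giving *irohife*.
Since the last vowel of the genitive form *irohife* is /e/ (an unrounded vowel), it takes -hi, giving *irohifehi*.

irohifehi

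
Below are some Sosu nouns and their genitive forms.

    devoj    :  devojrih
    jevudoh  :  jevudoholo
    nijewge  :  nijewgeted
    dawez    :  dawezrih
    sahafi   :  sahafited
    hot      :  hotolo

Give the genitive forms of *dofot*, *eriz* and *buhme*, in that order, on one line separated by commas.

dofotolo, erizrih, buhmeted

The suffix is conditioned by the final sound: -olo when the stem ends in a voiceless consonant (*jevudoh*, *hot*); -rih when the stem ends in a voiced consonant (*devoj*, *dawez*); -ted when the stem ends in a vowel (*nijewge*, *sahafi*).
*dofot* — final sound /t/ (a voiceless consonant) → -olo → *dofotolo*.
*eriz* — final sound /z/ (a voiced consonant) → -rih → *erizrih*.
The final sound of *buhme* is /e/, which is a vowel, so the suffix is -ted, giving *buhmeted*.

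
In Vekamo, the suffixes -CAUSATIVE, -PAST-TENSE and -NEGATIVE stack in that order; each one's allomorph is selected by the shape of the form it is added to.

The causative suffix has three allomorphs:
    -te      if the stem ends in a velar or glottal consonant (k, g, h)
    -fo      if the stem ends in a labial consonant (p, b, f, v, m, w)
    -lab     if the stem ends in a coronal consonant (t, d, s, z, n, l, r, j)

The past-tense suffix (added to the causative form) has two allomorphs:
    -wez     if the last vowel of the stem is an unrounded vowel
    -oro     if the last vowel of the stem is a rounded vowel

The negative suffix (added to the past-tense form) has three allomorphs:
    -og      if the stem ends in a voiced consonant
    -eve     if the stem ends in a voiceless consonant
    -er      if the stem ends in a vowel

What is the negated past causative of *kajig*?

Since the final consonant of *kajig* is /g/ (velar/glottal), it takes -te, giving *kajigte*.
The last vowel of the causative form *kajigte* is /e/, which is an unrounded vowel, so the past-tense suffix is -wez, giving *kajigtewez*.
The final sound of the past-tense form *kajigtewez* is /z/, which is a voiced consonant, so the negative suffix is -og, giving *kajigtewezog*.

kajigtewezog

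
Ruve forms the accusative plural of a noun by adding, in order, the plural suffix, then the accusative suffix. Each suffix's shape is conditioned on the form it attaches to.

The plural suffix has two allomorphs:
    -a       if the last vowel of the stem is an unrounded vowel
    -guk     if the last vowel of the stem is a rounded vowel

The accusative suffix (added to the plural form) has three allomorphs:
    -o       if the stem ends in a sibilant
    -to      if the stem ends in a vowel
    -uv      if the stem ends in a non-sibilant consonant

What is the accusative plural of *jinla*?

*jinla*: last vowel = /a/, an unrounded vowel → -a → *jinlaa*.
The plural form *jinlaa*: final sound = /a/, a vowel → -to → *jinlaato*.

jinlaato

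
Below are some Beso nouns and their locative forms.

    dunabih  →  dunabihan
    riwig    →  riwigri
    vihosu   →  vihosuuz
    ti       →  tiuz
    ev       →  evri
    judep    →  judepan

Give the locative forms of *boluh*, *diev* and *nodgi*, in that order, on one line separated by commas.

Looking at the final sound of each stem: -an when the stem ends in a voiceless consonant (*dunabih*, *judep*); -ri when the stem ends in a voiced consonant (*riwig*, *ev*); -uz when the stem ends in a vowel (*vihosu*, *ti*).
*boluh* — final sound /h/ (a voiceless consonant) → -an → *boluhan*.
Since the final sound of *diev* is /v/ (a voiced consonant), it takes -ri, giving *dievri*.
Since the final sound of *nodgi* is /i/ (a vowel), it takes -uz, giving *nodgiuz*.

boluhan, dievri, nodgiuz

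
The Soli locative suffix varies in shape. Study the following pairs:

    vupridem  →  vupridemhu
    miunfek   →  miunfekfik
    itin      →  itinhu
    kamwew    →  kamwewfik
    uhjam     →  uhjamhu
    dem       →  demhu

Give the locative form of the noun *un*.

The suffix is conditioned by the final consonant: -hu when the stem ends in a nasal (*vupridem*, *itin*, *uhjam*, *dem*); -fik when the stem ends in a non-nasal consonant (*miunfek*, *kamwew*).
*un* — final consonant /n/ (a nasal) → -hu → *unhu*.

unhu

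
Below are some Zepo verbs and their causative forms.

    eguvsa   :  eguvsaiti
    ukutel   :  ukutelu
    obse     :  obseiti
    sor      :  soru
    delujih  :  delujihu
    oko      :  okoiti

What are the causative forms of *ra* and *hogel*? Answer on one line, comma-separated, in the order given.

The pattern is consonant vs. vowel: -u when the stem ends in a consonant (*ukutel*, *sor*, *delujih*); -iti when the stem ends in a vowel (*eguvsa*, *obse*, *oko*).
*ra*: final sound = /a/, a vowel → -iti → *raiti*.
The final sound of *hogel* is /l/, which is a consonant, so the suffix is -u, giving *hogelu*.

raiti, hogelu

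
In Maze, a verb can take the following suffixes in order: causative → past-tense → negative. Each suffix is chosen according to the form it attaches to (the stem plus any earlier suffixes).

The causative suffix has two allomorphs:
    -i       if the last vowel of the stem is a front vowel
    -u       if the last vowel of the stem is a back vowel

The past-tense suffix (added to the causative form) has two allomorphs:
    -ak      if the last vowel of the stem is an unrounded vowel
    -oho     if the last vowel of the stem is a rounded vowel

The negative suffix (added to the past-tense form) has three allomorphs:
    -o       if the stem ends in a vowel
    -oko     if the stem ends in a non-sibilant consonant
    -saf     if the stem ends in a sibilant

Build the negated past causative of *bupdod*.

bupdoduohoo

*bupdod* — last vowel /o/ (a back vowel) → -u → *bupdodu*.
The causative form *bupdodu*: last vowel = /u/, a rounded vowel → -oho → *bupdoduoho*.
The past-tense form *bupdoduoho* — final sound /o/ (a vowel) → -o → *bupdoduohoo*.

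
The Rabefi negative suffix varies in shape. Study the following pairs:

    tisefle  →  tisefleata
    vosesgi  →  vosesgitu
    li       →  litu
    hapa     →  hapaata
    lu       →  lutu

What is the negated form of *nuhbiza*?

The pattern is height harmony: -tu when the last vowel of the stem is a high vowel (*vosesgi*, *li*, *lu*); -ata when the last vowel of the stem is a non-high vowel (*tisefle*, *hapa*).
*nuhbiza* — last vowel /a/ (a non-high vowel) → -ata → *nuhbizaata*.

nuhbizaata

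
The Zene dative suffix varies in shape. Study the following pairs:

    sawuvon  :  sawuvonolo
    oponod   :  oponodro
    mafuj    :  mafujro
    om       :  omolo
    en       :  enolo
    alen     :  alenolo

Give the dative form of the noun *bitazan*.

Looking at the final consonant of each stem: -olo when the stem ends in a nasal (*sawuvon*, *om*, *en*, *alen*); -ro when the stem ends in a non-nasal consonant (*oponod*, *mafuj*).
*bitazan*: final consonant = /n/, a nasal → -olo → *bitazanolo*.

bitazanolo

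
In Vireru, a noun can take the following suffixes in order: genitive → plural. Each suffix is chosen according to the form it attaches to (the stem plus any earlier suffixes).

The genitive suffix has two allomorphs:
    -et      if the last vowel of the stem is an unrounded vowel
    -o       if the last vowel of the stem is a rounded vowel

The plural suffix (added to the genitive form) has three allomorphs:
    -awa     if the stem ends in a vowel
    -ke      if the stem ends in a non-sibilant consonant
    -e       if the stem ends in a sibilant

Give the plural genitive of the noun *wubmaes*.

wubmaesetke

*wubmaes* — last vowel /e/ (an unrounded vowel) → -et → *wubmaeset*.
The final sound of the genitive form *wubmaeset* is /t/, which is a non-sibilant consonant, so the plural suffix is -ke, giving *wubmaesetke*.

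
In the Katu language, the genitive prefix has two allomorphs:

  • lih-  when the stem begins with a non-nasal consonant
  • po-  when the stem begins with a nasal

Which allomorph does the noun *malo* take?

po-

*malo*: first consonant = /m/, a nasal → po-.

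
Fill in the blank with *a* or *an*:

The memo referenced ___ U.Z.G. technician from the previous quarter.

a

The indefinite article is chosen by the initial *sound* of the following word, not its spelling.
The initialism *U.Z.G.* is read letter by letter; the first letter, U, is pronounced /juː/, which begins with a consonant sound.
So the article is *a*: The memo referenced a U.Z.G. technician from the previous quarter.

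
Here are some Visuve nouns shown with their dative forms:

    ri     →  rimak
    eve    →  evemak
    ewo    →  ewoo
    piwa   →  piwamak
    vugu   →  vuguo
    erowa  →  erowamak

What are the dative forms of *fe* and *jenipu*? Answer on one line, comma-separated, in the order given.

femak, jenipuo

The suffix is conditioned by the last vowel: -o when the last vowel of the stem is a rounded vowel (*ewo*, *vugu*); -mak when the last vowel of the stem is an unrounded vowel (*ri*, *eve*, *piwa*, *erowa*).
*fe* — last vowel /e/ (an unrounded vowel) → -mak → *femak*.
Since the last vowel of *jenipu* is /u/ (a rounded vowel), it takes -o, giving *jenipuo*.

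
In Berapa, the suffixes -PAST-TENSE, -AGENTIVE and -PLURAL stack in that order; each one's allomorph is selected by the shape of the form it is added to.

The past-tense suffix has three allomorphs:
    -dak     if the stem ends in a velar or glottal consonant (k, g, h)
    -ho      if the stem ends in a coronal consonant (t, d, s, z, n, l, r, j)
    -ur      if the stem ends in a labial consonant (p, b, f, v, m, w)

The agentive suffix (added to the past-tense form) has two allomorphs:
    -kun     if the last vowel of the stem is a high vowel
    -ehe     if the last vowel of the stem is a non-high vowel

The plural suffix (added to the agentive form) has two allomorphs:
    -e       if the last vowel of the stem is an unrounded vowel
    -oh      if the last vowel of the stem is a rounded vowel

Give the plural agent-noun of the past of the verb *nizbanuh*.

*nizbanuh*: final consonant = /h/, velar/glottal → -dak → *nizbanuhdak*.
The last vowel of the past-tense form *nizbanuhdak* is /a/, which is a non-high vowel, so the agentive suffix is -ehe, giving *nizbanuhdakehe*.
The agentive form *nizbanuhdakehe*: last vowel = /e/, an unrounded vowel → -e → *nizbanuhdakehee*.

nizbanuhdakehee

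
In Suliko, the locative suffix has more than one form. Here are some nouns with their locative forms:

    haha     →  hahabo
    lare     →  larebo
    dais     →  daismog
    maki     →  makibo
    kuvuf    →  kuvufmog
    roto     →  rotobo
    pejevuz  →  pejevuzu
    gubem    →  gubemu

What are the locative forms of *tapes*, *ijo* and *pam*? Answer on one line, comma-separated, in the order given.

The suffix is conditioned by the final sound: -mog when the stem ends in a voiceless consonant (*dais*, *kuvuf*); -u when the stem ends in a voiced consonant (*pejevuz*, *gubem*); -bo when the stem ends in a vowel (*haha*, *lare*, *maki*, *roto*).
*tapes* — final sound /s/ (a voiceless consonant) → -mog → *tapesmog*.
Since the final sound of *ijo* is /o/ (a vowel), it takes -bo, giving *ijobo*.
*pam* — final sound /m/ (a voiced consonant) → -u → *pamu*.

tapesmog, ijobo, pamu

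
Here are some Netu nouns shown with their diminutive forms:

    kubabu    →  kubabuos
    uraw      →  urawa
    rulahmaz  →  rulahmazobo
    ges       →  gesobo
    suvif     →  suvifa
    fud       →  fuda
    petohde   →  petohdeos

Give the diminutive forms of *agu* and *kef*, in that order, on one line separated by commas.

Looking at the final sound of each stem: -obo when the stem ends in a sibilant (*rulahmaz*, *ges*); -a when the stem ends in a non-sibilant consonant (*uraw*, *suvif*, *fud*); -os when the stem ends in a vowel (*kubabu*, *petohde*).
The final sound of *agu* is /u/, which is a vowel, so the suffix is -os, giving *aguos*.
Since the final sound of *kef* is /f/ (a non-sibilant consonant), it takes -a, giving *kefa*.

aguos, kefa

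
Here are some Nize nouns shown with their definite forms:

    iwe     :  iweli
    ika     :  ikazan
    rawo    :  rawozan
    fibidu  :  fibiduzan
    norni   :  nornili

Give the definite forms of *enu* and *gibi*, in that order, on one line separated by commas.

enuzan, gibili

The pattern is front/back vowel harmony: -li when the last vowel of the stem is a front vowel (*iwe*, *norni*); -zan when the last vowel of the stem is a back vowel (*ika*, *rawo*, *fibidu*).
Since the last vowel of *enu* is /u/ (a back vowel), it takes -zan, giving *enuzan*.
The last vowel of *gibi* is /i/, which is a front vowel, so the suffix is -li, giving *gibili*.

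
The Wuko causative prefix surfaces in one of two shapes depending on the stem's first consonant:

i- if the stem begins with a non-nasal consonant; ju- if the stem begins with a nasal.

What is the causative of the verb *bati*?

The first consonant of *bati* is /b/, which is non-nasal, so the prefix is i-, giving *ibati*.

ibati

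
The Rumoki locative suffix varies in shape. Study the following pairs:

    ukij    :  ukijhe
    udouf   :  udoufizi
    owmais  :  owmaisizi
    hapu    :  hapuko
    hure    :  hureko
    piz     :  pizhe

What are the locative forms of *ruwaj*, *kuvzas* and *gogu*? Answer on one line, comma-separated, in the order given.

The pattern is voicing of the final sound: -izi when the stem ends in a voiceless consonant (*udouf*, *owmais*); -he when the stem ends in a voiced consonant (*ukij*, *piz*); -ko when the stem ends in a vowel (*hapu*, *hure*).
Since the final sound of *ruwaj* is /j/ (a voiced consonant), it takes -he, giving *ruwajhe*.
*kuvzas*: final sound = /s/, a voiceless consonant → -izi → *kuvzasizi*.
The final sound of *gogu* is /u/, which is a vowel, so the suffix is -ko, giving *goguko*.

ruwajhe, kuvzasizi, goguko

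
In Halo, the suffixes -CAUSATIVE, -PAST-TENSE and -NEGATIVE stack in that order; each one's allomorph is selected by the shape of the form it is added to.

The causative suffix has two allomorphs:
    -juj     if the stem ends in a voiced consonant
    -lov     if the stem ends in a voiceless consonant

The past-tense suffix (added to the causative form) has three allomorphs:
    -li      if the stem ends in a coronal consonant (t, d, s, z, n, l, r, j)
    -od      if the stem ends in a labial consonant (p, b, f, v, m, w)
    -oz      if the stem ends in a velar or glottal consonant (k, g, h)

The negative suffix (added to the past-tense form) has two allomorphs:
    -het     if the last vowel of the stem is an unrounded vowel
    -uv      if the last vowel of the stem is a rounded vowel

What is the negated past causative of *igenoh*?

igenohlovoduv

Since the final consonant of *igenoh* is /h/ (voiceless), it takes -lov, giving *igenohlov*.
The causative form *igenohlov* — final consonant /v/ (labial) → -od → *igenohlovod*.
Since the last vowel of the past-tense form *igenohlovod* is /o/ (a rounded vowel), it takes -uv, giving *igenohlovoduv*.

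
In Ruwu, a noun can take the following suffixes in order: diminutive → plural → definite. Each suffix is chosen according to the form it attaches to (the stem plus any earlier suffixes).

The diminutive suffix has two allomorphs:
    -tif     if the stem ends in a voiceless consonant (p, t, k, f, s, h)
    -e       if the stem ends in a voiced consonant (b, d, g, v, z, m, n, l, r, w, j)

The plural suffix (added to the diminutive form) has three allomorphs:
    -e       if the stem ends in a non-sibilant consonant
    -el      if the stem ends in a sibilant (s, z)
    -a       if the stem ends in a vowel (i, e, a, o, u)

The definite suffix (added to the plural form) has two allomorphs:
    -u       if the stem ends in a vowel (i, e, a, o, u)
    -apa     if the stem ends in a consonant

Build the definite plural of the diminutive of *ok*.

oktifeu

*ok*: final consonant = /k/, voiceless → -tif → *oktif*.
The diminutive form *oktif* — final sound /f/ (a non-sibilant consonant) → -e → *oktife*.
The final sound of the plural form *oktife* is /e/, which is a vowel, so the definite suffix is -u, giving *oktifeu*.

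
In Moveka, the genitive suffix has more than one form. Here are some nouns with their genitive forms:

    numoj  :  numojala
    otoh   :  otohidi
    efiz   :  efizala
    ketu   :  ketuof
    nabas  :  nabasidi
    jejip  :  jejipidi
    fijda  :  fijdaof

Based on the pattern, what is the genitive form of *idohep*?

idohepidi

The alternation tracks the final sound of the stem — -idi when the stem ends in a voiceless consonant (*otoh*, *nabas*, *jejip*); -ala when the stem ends in a voiced consonant (*numoj*, *efiz*); -of when the stem ends in a vowel (*ketu*, *fijda*).
*idohep*: final sound = /p/, a voiceless consonant → -idi → *idohepidi*.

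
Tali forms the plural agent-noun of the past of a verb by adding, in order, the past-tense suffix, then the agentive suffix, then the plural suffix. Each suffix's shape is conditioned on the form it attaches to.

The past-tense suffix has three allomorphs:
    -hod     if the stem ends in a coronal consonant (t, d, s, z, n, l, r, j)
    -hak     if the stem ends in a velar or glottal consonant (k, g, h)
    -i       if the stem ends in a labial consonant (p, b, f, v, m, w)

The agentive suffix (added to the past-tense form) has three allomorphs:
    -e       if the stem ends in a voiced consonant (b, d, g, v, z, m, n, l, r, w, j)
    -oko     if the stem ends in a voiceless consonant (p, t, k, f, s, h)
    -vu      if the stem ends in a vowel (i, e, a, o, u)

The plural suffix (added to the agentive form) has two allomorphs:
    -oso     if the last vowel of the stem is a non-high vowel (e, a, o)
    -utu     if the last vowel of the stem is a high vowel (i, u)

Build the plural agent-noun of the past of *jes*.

Since the final consonant of *jes* is /s/ (coronal), it takes -hod, giving *jeshod*.
The final sound of the past-tense form *jeshod* is /d/, which is a voiced consonant, so the agentive suffix is -e, giving *jeshode*.
The agentive form *jeshode* — last vowel /e/ (a non-high vowel) → -oso → *jeshodeoso*.

jeshodeoso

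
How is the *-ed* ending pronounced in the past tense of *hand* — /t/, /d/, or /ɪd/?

/ɪd/

The stem *hand* ends in /t/ or /d/.
The -ed suffix is realized as /ɪd/ after /t, d/; as /t/ after other voiceless consonants; and as /d/ after other voiced sounds.
So -ed on *hand* is pronounced /ɪd/.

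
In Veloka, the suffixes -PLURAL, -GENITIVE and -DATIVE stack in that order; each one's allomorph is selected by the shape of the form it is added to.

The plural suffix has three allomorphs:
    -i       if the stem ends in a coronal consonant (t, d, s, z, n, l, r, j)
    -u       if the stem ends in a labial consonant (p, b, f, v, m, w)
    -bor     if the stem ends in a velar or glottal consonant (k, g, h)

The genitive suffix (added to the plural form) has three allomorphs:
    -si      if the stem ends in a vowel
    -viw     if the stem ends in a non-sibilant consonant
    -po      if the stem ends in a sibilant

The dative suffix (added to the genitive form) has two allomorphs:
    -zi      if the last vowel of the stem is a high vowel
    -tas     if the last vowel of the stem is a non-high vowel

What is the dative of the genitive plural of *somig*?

somigborviwzi

*somig* — final consonant /g/ (velar/glottal) → -bor → *somigbor*.
The plural form *somigbor* — final sound /r/ (a non-sibilant consonant) → -viw → *somigborviw*.
The last vowel of the genitive form *somigborviw* is /i/, which is a high vowel, so the dative suffix is -zi, giving *somigborviwzi*.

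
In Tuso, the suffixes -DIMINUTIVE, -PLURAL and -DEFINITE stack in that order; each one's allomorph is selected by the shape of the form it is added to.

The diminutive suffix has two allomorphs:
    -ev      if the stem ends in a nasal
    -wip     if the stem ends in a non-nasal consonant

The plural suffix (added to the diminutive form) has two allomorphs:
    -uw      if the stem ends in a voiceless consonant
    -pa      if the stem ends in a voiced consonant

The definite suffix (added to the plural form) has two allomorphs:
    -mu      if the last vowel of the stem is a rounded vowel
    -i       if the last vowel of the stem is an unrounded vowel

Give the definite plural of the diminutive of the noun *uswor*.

Since the final consonant of *uswor* is /r/ (non-nasal), it takes -wip, giving *usworwip*.
Since the final consonant of the diminutive form *usworwip* is /p/ (voiceless), it takes -uw, giving *usworwipuw*.
The last vowel of the plural form *usworwipuw* is /u/, which is a rounded vowel, so the definite suffix is -mu, giving *usworwipuwmu*.

usworwipuwmu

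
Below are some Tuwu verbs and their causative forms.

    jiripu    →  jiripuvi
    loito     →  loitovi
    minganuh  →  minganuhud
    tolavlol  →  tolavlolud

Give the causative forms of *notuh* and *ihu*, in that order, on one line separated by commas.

notuhud, ihuvi

Looking at the final sound of each stem: -ud when the stem ends in a consonant (*minganuh*, *tolavlol*); -vi when the stem ends in a vowel (*jiripu*, *loito*).
The final sound of *notuh* is /h/, which is a consonant, so the suffix is -ud, giving *notuhud*.
*ihu*: final sound = /u/, a vowel → -vi → *ihuvi*.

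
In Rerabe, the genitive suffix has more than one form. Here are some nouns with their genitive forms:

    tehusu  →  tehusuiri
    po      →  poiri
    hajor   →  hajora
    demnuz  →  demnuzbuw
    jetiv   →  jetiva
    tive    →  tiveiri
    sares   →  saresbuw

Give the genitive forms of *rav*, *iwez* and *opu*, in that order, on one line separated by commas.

rava, iwezbuw, opuiri

The suffix is conditioned by the final sound: -buw when the stem ends in a sibilant (*demnuz*, *sares*); -a when the stem ends in a non-sibilant consonant (*hajor*, *jetiv*); -iri when the stem ends in a vowel (*tehusu*, *po*, *tive*).
*rav* — final sound /v/ (a non-sibilant consonant) → -a → *rava*.
The final sound of *iwez* is /z/, which is a sibilant, so the suffix is -buw, giving *iwezbuw*.
*opu*: final sound = /u/, a vowel → -iri → *opuiri*.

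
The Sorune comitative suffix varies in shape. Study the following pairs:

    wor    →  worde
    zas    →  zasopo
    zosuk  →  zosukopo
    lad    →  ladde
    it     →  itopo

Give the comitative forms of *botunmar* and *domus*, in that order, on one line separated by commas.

botunmarde, domusopo

The suffix is conditioned by the final consonant: -opo when the stem ends in a voiceless consonant (*zas*, *zosuk*, *it*); -de when the stem ends in a voiced consonant (*wor*, *lad*).
*botunmar* — final consonant /r/ (voiced) → -de → *botunmarde*.
*domus*: final consonant = /s/, voiceless → -opo → *domusopo*.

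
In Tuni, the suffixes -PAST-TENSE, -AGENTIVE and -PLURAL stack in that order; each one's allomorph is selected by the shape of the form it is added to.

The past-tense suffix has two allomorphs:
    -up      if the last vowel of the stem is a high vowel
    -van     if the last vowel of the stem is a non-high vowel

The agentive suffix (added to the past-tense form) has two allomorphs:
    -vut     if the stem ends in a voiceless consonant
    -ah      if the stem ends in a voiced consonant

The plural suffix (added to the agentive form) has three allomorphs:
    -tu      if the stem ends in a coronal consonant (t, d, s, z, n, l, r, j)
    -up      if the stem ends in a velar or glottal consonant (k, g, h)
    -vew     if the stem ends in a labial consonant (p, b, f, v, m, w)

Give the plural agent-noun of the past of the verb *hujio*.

hujiovanahup

Since the last vowel of *hujio* is /o/ (a non-high vowel), it takes -van, giving *hujiovan*.
The past-tense form *hujiovan*: final consonant = /n/, voiced → -ah → *hujiovanah*.
The agentive form *hujiovanah* — final consonant /h/ (velar/glottal) → -up → *hujiovanahup*.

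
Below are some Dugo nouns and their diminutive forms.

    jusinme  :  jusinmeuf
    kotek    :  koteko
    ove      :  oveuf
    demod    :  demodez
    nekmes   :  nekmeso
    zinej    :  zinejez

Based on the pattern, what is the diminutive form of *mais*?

maiso

Looking at the final sound of each stem: -o when the stem ends in a voiceless consonant (*kotek*, *nekmes*); -ez when the stem ends in a voiced consonant (*demod*, *zinej*); -uf when the stem ends in a vowel (*jusinme*, *ove*).
The final sound of *mais* is /s/, which is a voiceless consonant, so the suffix is -o, giving *maiso*.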